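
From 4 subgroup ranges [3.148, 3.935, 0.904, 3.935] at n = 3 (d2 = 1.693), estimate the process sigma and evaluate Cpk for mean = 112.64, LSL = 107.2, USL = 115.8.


R_bar = (3.148 + 3.935 + 0.904 + 3.935) / 4 = 2.9805
sigma = R_bar / d2 = 2.9805 / 1.693 = 1.7604843
Cp = (USL - LSL)/(6*sigma) = (115.8 - 107.2)/(6*1.7604843) = 0.8142
Cpu = (115.8 - 112.64)/(3*1.7604843) = 0.5983
Cpl = (112.64 - 107.2)/(3*1.7604843) = 1.0300
Cpk = min(Cpu, Cpl) = 0.5983

0.5983


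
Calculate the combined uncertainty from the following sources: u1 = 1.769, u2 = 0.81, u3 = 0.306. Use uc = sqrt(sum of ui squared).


uc = sqrt(1.769^2 + 0.81^2 + 0.306^2)
uc = sqrt(3.879097)
uc = 1.9695

1.9695


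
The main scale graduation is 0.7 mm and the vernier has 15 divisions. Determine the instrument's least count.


LC = MSD / n_div
= 0.7 / 15
= 0.0467

0.0467


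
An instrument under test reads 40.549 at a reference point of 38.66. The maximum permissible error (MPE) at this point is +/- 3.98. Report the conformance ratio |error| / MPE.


e = indication - reference = 40.549 - 38.66 = 1.8890
|e| = 1.8890
ratio = |e| / MPE = 1.8890 / 3.98
ratio = 0.4746

0.4746


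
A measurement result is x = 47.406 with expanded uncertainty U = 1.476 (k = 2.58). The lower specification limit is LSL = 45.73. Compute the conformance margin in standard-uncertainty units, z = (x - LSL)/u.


u = U / k = 1.476 / 2.58 = 0.57209302
margin = |LSL - x| = |45.73 - 47.406| = 1.676
z = margin / u = 1.676 / 0.57209302
z = 2.9296

2.9296


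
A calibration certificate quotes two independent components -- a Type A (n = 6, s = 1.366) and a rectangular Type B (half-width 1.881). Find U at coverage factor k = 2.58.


u_A = s / sqrt(n) = 1.366 / sqrt(6) = 0.55766716
u_B = half_width / sqrt(3) = 1.881 / sqrt(3) = 1.0859959
uc = sqrt(u_A^2 + u_B^2) = sqrt(0.55766716^2 + 1.0859959^2) = 1.2208111
U = k * uc = 2.58 * 1.2208111
U = 3.1497

3.1497


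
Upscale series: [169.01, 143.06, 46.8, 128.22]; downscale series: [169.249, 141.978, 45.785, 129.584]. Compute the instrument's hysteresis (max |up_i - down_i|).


|169.01 - 169.249| = 0.2390
|143.06 - 141.978| = 1.0820
|46.8 - 45.785| = 1.0150
|128.22 - 129.584| = 1.3640
hysteresis = max(diffs) = 1.3640

1.3640


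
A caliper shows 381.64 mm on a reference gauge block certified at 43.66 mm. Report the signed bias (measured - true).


Systematic error = measured - true
= 381.64 - 43.66
= 337.9800

337.9800


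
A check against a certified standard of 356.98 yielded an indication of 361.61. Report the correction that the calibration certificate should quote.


Correction = standard - reading
= 356.98 - 361.61
= -4.6300

-4.6300


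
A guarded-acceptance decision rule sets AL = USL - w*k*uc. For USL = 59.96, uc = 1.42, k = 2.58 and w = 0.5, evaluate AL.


U = k * uc = 2.58 * 1.42 = 3.6636
guard band g = w * U = 0.5 * 3.6636 = 1.8318
AL = USL - g = 59.96 - 1.8318
AL = 58.1282

58.1282


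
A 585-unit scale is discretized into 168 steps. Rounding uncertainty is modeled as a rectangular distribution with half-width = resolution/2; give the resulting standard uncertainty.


resolution = range / divisions
resolution = 585 / 168 = 3.4821429
u_res = resolution / (2*sqrt(3))
u_res = 3.4821429 / 3.4641016
u_res = 1.0052

1.0052


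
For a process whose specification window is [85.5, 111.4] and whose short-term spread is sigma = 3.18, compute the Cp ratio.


Cp = (USL - LSL) / (6 * sigma)
= (111.4 - 85.5) / (6 * 3.18)
= 25.9000 / 19.0800
= 1.3574

1.3574


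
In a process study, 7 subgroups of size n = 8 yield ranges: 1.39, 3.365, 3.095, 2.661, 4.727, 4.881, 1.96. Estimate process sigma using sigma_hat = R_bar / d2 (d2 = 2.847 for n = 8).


R_bar = (1.39 + 3.365 + 3.095 + 2.661 + 4.727 + 4.881 + 1.96) / 7
R_bar = 22.079 / 7 = 3.1541429
sigma_hat = R_bar / d2 = 3.1541429 / 2.847 = 1.1079

1.1079


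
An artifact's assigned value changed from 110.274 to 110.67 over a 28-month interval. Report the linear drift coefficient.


rate = (v2 - v1) / months
= (110.67 - 110.274) / 28
= 0.3960 / 28
= 0.0141

0.0141


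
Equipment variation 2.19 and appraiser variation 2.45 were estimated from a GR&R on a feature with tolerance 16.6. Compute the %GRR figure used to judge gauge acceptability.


GRR = sqrt(EV^2 + AV^2) = sqrt(2.19^2 + 2.45^2) = 3.2861223
%GRR = GRR / tol * 100 = 3.2861223 / 16.6 * 100
%GRR = 19.7959

19.7959


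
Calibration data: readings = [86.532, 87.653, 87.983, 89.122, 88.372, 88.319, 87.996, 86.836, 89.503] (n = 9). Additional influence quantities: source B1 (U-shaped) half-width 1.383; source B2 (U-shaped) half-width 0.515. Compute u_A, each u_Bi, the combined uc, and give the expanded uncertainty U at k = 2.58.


mean = (86.532 + 87.653 + 87.983 + 89.122 + 88.372 + 88.319 + 87.996 + 86.836 + 89.503) / 9 = 88.03511111
s = sqrt(sum((x - mean)^2)/(n-1)) = 0.96031095
u_A = s / sqrt(n) = 0.96031095 / sqrt(9) = 0.32010365
u_B1 = 1.383 / sqrt(2) = 0.97792868
u_B2 = 0.515 / sqrt(2) = 0.36415999
uc = sqrt(0.32010365^2 + 0.97792868^2 + 0.36415999^2) = 1.0915234
U = k * uc = 2.58 * 1.0915234
U = 2.8161

2.8161


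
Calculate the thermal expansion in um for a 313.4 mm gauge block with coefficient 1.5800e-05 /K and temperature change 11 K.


dL = L * alpha * dT
= 313.4 * 1.5800e-05 * 11
= 0.0544689 mm
dL_um = 0.0544689 * 1000 = 54.4689 um

54.4689


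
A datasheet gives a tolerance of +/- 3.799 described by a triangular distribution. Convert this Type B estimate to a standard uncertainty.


u_B = half_width / sqrt(6)
u_B = 3.799 / 2.4494897
u_B = 1.5509

1.5509


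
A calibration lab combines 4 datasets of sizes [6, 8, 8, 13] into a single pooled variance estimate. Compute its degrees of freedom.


nu = sum_i (n_i - 1)
nu = ((6 - 1) + (8 - 1) + (8 - 1) + (13 - 1))
nu = 5 + 7 + 7 + 12
nu = 31

31


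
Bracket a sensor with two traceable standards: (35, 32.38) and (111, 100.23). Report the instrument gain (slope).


slope = (y2 - y1) / (x2 - x1)
= (100.23 - 32.38) / (111 - 35)
= 67.8500 / 76
= 0.8928

0.8928


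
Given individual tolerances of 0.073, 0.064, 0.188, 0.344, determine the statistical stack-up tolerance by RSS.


RSS = sqrt(0.073^2 + 0.064^2 + 0.188^2 + 0.344^2)
= sqrt(0.163105)
= 0.4039

0.4039


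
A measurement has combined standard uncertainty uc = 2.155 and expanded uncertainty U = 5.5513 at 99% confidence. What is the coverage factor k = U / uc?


k = U / uc
k = 5.5513 / 2.155
k = 2.576

2.576


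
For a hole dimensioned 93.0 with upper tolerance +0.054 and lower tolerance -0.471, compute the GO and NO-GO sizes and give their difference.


GO = nominal - lower_tol (smallest hole = maximum material condition)
GO = 93.0 - 0.471 = 92.529
NO-GO = nominal + upper_tol (largest hole = least material condition)
NO-GO = 93.0 + 0.054 = 93.054
spread = NO-GO - GO = 93.054 - 92.529 = 0.5250

0.5250


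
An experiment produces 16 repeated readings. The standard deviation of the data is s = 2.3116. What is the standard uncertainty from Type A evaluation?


u_A = s / sqrt(n)
u_A = 2.3116 / sqrt(16)
u_A = 2.3116 / 4
u_A = 0.5779

0.5779


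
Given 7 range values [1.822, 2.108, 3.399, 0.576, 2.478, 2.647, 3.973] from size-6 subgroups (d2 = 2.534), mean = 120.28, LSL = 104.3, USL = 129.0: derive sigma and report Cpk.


R_bar = (1.822 + 2.108 + 3.399 + 0.576 + 2.478 + 2.647 + 3.973) / 7 = 2.429
sigma = R_bar / d2 = 2.429 / 2.534 = 0.95856354
Cp = (USL - LSL)/(6*sigma) = (129.0 - 104.3)/(6*0.95856354) = 4.2946
Cpu = (129.0 - 120.28)/(3*0.95856354) = 3.0323
Cpl = (120.28 - 104.3)/(3*0.95856354) = 5.5569
Cpk = min(Cpu, Cpl) = 3.0323

3.0323


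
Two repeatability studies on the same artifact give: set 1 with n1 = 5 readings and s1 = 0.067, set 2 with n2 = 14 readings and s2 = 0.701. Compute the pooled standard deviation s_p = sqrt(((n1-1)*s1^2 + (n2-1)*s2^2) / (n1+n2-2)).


s_p = sqrt(((n1-1)*s1^2 + (n2-1)*s2^2) / (n1+n2-2))
numerator = (5-1)*0.067^2 + (14-1)*0.701^2 = 0.017956 + 6.388213 = 6.406169
denominator = 5 + 14 - 2 = 17
s_p^2 = 6.406169 / 17 = 0.37683347
s_p = sqrt(0.37683347) = 0.6139

0.6139


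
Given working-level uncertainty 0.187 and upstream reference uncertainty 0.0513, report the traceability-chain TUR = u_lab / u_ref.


TUR = u_lab / u_ref
= 0.187 / 0.0513
= 3.6452

3.6452


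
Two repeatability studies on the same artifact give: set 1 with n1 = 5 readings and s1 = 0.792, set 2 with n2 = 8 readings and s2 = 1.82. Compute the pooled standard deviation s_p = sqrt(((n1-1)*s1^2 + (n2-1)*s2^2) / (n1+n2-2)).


s_p = sqrt(((n1-1)*s1^2 + (n2-1)*s2^2) / (n1+n2-2))
numerator = (5-1)*0.792^2 + (8-1)*1.82^2 = 2.509056 + 23.1868 = 25.695856
denominator = 5 + 8 - 2 = 11
s_p^2 = 25.695856 / 11 = 2.3359869
s_p = sqrt(2.3359869) = 1.5284

1.5284


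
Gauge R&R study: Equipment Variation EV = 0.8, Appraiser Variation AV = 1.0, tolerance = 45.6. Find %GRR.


GRR = sqrt(EV^2 + AV^2) = sqrt(0.8^2 + 1.0^2) = 1.2806248
%GRR = GRR / tol * 100 = 1.2806248 / 45.6 * 100
%GRR = 2.8084

2.8084


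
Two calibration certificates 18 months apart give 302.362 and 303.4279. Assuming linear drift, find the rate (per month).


rate = (v2 - v1) / months
= (303.4279 - 302.362) / 18
= 1.0659 / 18
= 0.0592

0.0592


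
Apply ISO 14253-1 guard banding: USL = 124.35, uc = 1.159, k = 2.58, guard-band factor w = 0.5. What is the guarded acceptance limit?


U = k * uc = 2.58 * 1.159 = 2.99022
guard band g = w * U = 0.5 * 2.99022 = 1.49511
AL = USL - g = 124.35 - 1.49511
AL = 122.8549

122.8549


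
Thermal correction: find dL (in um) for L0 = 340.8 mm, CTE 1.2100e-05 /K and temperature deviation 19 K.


dL = L * alpha * dT
= 340.8 * 1.2100e-05 * 19
= 0.0783499 mm
dL_um = 0.0783499 * 1000 = 78.3499 um

78.3499


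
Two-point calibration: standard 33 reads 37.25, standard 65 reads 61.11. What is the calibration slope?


slope = (y2 - y1) / (x2 - x1)
= (61.11 - 37.25) / (65 - 33)
= 23.8600 / 32
= 0.7456

0.7456


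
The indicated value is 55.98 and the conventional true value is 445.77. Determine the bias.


Systematic error = measured - true
= 55.98 - 445.77
= -389.7900

-389.7900


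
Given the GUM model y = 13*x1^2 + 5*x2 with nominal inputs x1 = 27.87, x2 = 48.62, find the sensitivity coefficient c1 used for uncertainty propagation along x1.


y = 13*x1^2 + 5*x2
dy/dx1 = 2*13*x1
Evaluate at x1 = 27.87: c1 = 26 * 27.87
c1 = 724.6200

724.6200


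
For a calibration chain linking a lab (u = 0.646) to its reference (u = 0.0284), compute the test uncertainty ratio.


TUR = u_lab / u_ref
= 0.646 / 0.0284
= 22.7465

22.7465


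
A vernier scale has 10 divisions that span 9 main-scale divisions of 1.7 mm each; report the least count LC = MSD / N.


LC = MSD / n_div
= 1.7 / 10
= 0.1700

0.1700


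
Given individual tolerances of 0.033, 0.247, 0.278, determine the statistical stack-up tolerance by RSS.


RSS = sqrt(0.033^2 + 0.247^2 + 0.278^2)
= sqrt(0.139382)
= 0.3733

0.3733


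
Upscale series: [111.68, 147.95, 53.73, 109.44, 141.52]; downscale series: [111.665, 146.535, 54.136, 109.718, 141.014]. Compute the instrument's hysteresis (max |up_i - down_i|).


|111.68 - 111.665| = 0.0150
|147.95 - 146.535| = 1.4150
|53.73 - 54.136| = 0.4060
|109.44 - 109.718| = 0.2780
|141.52 - 141.014| = 0.5060
hysteresis = max(diffs) = 1.4150

1.4150


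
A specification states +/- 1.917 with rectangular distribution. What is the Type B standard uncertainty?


u_B = half_width / sqrt(3)
u_B = 1.917 / 1.7320508
u_B = 1.1068

1.1068


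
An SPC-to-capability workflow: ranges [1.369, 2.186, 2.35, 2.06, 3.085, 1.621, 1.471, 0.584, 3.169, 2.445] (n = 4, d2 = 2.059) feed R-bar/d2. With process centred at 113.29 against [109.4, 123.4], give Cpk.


R_bar = (1.369 + 2.186 + 2.35 + 2.06 + 3.085 + 1.621 + 1.471 + 0.584 + 3.169 + 2.445) / 10 = 2.034
sigma = R_bar / d2 = 2.034 / 2.059 = 0.98785818
Cp = (USL - LSL)/(6*sigma) = (123.4 - 109.4)/(6*0.98785818) = 2.3620
Cpu = (123.4 - 113.29)/(3*0.98785818) = 3.4114
Cpl = (113.29 - 109.4)/(3*0.98785818) = 1.3126
Cpk = min(Cpu, Cpl) = 1.3126

1.3126


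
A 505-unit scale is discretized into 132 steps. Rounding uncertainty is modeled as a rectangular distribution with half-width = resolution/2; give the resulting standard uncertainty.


resolution = range / divisions
resolution = 505 / 132 = 3.8257576
u_res = resolution / (2*sqrt(3))
u_res = 3.8257576 / 3.4641016
u_res = 1.1044

1.1044


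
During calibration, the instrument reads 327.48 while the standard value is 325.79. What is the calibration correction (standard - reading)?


Correction = standard - reading
= 325.79 - 327.48
= -1.6900

-1.6900


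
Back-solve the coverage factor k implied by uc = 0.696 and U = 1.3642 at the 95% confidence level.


k = U / uc
k = 1.3642 / 0.696
k = 1.96

1.96


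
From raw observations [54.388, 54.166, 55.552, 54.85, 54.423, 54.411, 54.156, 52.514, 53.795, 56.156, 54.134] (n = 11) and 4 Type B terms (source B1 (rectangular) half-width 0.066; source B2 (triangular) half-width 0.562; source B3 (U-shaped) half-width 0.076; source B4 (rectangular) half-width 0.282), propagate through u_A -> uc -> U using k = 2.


mean = (54.388 + 54.166 + 55.552 + 54.85 + 54.423 + 54.411 + 54.156 + 52.514 + 53.795 + 56.156 + 54.134) / 11 = 54.41318182
s = sqrt(sum((x - mean)^2)/(n-1)) = 0.93381431
u_A = s / sqrt(n) = 0.93381431 / sqrt(11) = 0.28155561
u_B1 = 0.066 / sqrt(3) = 0.038105118
u_B2 = 0.562 / sqrt(6) = 0.22943554
u_B3 = 0.076 / sqrt(2) = 0.053740115
u_B4 = 0.282 / sqrt(3) = 0.16281278
uc = sqrt(0.28155561^2 + 0.038105118^2 + 0.22943554^2 + 0.053740115^2 + 0.16281278^2) = 0.40343801
U = k * uc = 2 * 0.40343801
U = 0.8069

0.8069


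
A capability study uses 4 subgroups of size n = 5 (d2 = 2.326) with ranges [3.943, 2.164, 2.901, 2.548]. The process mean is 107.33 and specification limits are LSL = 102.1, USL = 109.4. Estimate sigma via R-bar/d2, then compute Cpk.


R_bar = (3.943 + 2.164 + 2.901 + 2.548) / 4 = 2.889
sigma = R_bar / d2 = 2.889 / 2.326 = 1.2420464
Cp = (USL - LSL)/(6*sigma) = (109.4 - 102.1)/(6*1.2420464) = 0.9796
Cpu = (109.4 - 107.33)/(3*1.2420464) = 0.5555
Cpl = (107.33 - 102.1)/(3*1.2420464) = 1.4036
Cpk = min(Cpu, Cpl) = 0.5555

0.5555


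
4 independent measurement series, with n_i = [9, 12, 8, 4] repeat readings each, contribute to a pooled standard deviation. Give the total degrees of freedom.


nu = sum_i (n_i - 1)
nu = ((9 - 1) + (12 - 1) + (8 - 1) + (4 - 1))
nu = 8 + 11 + 7 + 3
nu = 29

29


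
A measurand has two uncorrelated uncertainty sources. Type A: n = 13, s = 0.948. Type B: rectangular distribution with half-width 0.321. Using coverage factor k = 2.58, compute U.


u_A = s / sqrt(n) = 0.948 / sqrt(13) = 0.26292789
u_B = half_width / sqrt(3) = 0.321 / sqrt(3) = 0.18532944
uc = sqrt(u_A^2 + u_B^2) = sqrt(0.26292789^2 + 0.18532944^2) = 0.32168008
U = k * uc = 2.58 * 0.32168008
U = 0.8299

0.8299


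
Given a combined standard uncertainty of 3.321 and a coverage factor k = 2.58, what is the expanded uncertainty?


U = k * uc
U = 2.58 * 3.321
U = 8.5682

8.5682


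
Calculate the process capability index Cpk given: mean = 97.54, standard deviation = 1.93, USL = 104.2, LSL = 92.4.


Cpu = (USL - mean) / (3*sigma) = (104.2 - 97.54) / (3*1.93) = 1.1503
Cpl = (mean - LSL) / (3*sigma) = (97.54 - 92.4) / (3*1.93) = 0.8877
Cpk = min(Cpu, Cpl) = 0.8877

0.8877


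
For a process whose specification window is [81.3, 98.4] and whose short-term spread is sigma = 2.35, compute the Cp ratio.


Cp = (USL - LSL) / (6 * sigma)
= (98.4 - 81.3) / (6 * 2.35)
= 17.1000 / 14.1000
= 1.2128

1.2128


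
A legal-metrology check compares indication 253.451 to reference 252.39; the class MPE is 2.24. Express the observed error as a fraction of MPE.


e = indication - reference = 253.451 - 252.39 = 1.0610
|e| = 1.0610
ratio = |e| / MPE = 1.0610 / 2.24
ratio = 0.4737

0.4737


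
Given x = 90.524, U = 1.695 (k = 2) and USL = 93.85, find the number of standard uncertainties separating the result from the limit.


u = U / k = 1.695 / 2 = 0.8475
margin = |USL - x| = |93.85 - 90.524| = 3.326
z = margin / u = 3.326 / 0.8475
z = 3.9245

3.9245


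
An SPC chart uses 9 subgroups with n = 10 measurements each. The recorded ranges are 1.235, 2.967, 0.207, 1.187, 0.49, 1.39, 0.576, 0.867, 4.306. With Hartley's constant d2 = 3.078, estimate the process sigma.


R_bar = (1.235 + 2.967 + 0.207 + 1.187 + 0.49 + 1.39 + 0.576 + 0.867 + 4.306) / 9
R_bar = 13.225 / 9 = 1.4694444
sigma_hat = R_bar / d2 = 1.4694444 / 3.078 = 0.4774

0.4774


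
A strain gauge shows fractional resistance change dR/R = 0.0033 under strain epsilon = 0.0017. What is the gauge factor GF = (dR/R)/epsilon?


GF = (dR/R) / epsilon
= 0.0033 / 0.0017
= 1.9412

1.9412


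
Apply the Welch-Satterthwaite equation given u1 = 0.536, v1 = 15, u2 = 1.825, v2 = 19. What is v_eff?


uc = sqrt(u1^2 + u2^2) = sqrt(0.536^2 + 1.825^2) = 1.9020833
v_eff = uc^4 / (u1^4/v1 + u2^4/v2)
= 1.9020833^4 / (0.536^4/15 + 1.825^4/19)
= 13.089351 / 0.58934801
v_eff = 22.2099

22.2099


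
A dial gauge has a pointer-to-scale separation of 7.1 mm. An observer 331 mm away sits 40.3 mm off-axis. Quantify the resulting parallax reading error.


error = h * offset / d
= 7.1 * 40.3 / 331
= 0.8644

0.8644


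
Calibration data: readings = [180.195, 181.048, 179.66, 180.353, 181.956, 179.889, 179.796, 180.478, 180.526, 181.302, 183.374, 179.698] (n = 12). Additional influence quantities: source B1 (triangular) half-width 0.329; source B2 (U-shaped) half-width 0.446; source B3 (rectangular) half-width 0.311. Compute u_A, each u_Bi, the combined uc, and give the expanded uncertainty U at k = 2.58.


mean = (180.195 + 181.048 + 179.66 + 180.353 + 181.956 + 179.889 + 179.796 + 180.478 + 180.526 + 181.302 + 183.374 + 179.698) / 12 = 180.6895833
s = sqrt(sum((x - mean)^2)/(n-1)) = 1.0965049
u_A = s / sqrt(n) = 1.0965049 / sqrt(12) = 0.3165337
u_B1 = 0.329 / sqrt(6) = 0.13431369
u_B2 = 0.446 / sqrt(2) = 0.31536962
u_B3 = 0.311 / sqrt(3) = 0.17955593
uc = sqrt(0.3165337^2 + 0.13431369^2 + 0.31536962^2 + 0.17955593^2) = 0.49993208
U = k * uc = 2.58 * 0.49993208
U = 1.2898

1.2898


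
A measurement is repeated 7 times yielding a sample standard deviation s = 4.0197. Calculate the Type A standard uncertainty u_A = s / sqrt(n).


u_A = s / sqrt(n)
u_A = 4.0197 / sqrt(7)
u_A = 4.0197 / 2.6457513
u_A = 1.5193

1.5193


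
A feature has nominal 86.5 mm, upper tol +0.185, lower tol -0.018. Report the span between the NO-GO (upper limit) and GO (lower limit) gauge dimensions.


GO = nominal - lower_tol (smallest hole = maximum material condition)
GO = 86.5 - 0.018 = 86.482
NO-GO = nominal + upper_tol (largest hole = least material condition)
NO-GO = 86.5 + 0.185 = 86.685
spread = NO-GO - GO = 86.685 - 86.482 = 0.2030

0.2030


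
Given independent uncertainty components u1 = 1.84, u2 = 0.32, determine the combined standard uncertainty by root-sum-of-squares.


uc = sqrt(1.84^2 + 0.32^2)
uc = sqrt(3.488)
uc = 1.8676

1.8676


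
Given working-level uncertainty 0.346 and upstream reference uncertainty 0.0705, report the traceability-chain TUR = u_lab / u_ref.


TUR = u_lab / u_ref
= 0.346 / 0.0705
= 4.9078

4.9078


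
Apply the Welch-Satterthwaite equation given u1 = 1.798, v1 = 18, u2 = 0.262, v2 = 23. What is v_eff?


uc = sqrt(u1^2 + u2^2) = sqrt(1.798^2 + 0.262^2) = 1.8169887
v_eff = uc^4 / (u1^4/v1 + u2^4/v2)
= 1.8169887^4 / (1.798^4/18 + 0.262^4/23)
= 10.899558 / 0.58081719
v_eff = 18.7659

18.7659


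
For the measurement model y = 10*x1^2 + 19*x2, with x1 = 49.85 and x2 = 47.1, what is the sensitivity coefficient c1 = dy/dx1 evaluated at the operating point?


y = 10*x1^2 + 19*x2
dy/dx1 = 2*10*x1
Evaluate at x1 = 49.85: c1 = 20 * 49.85
c1 = 997.0000

997.0000


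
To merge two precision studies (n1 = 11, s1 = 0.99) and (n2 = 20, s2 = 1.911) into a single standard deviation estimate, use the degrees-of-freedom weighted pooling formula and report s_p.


s_p = sqrt(((n1-1)*s1^2 + (n2-1)*s2^2) / (n1+n2-2))
numerator = (11-1)*0.99^2 + (20-1)*1.911^2 = 9.801 + 69.386499 = 79.187499
denominator = 11 + 20 - 2 = 29
s_p^2 = 79.187499 / 29 = 2.7306034
s_p = sqrt(2.7306034) = 1.6525

1.6525


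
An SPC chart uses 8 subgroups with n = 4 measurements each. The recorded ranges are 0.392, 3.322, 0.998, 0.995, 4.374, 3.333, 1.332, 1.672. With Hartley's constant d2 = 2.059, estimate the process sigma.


R_bar = (0.392 + 3.322 + 0.998 + 0.995 + 4.374 + 3.333 + 1.332 + 1.672) / 8
R_bar = 16.418 / 8 = 2.05225
sigma_hat = R_bar / d2 = 2.05225 / 2.059 = 0.9967

0.9967


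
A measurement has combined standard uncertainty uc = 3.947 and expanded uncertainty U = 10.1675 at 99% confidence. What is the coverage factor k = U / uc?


k = U / uc
k = 10.1675 / 3.947
k = 2.576

2.576


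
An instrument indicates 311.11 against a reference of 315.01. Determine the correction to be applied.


Correction = standard - reading
= 315.01 - 311.11
= 3.9000

3.9000


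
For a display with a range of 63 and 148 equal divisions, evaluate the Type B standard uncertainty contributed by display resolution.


resolution = range / divisions
resolution = 63 / 148 = 0.42567568
u_res = resolution / (2*sqrt(3))
u_res = 0.42567568 / 3.4641016
u_res = 0.1229

0.1229


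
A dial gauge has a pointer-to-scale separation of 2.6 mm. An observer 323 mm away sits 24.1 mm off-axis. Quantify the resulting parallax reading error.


error = h * offset / d
= 2.6 * 24.1 / 323
= 0.1940

0.1940


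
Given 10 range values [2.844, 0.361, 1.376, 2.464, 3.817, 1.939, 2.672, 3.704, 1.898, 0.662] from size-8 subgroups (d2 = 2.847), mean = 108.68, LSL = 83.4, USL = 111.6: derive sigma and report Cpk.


R_bar = (2.844 + 0.361 + 1.376 + 2.464 + 3.817 + 1.939 + 2.672 + 3.704 + 1.898 + 0.662) / 10 = 2.1737
sigma = R_bar / d2 = 2.1737 / 2.847 = 0.76350544
Cp = (USL - LSL)/(6*sigma) = (111.6 - 83.4)/(6*0.76350544) = 6.1558
Cpu = (111.6 - 108.68)/(3*0.76350544) = 1.2748
Cpl = (108.68 - 83.4)/(3*0.76350544) = 11.0368
Cpk = min(Cpu, Cpl) = 1.2748

1.2748


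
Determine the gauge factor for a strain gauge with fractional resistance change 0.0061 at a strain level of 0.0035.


GF = (dR/R) / epsilon
= 0.0061 / 0.0035
= 1.7429

1.7429


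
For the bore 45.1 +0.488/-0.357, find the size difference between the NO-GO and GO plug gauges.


GO = nominal - lower_tol (smallest hole = maximum material condition)
GO = 45.1 - 0.357 = 44.743
NO-GO = nominal + upper_tol (largest hole = least material condition)
NO-GO = 45.1 + 0.488 = 45.588
spread = NO-GO - GO = 45.588 - 44.743 = 0.8450

0.8450


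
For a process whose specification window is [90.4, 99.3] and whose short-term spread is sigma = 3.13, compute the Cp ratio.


Cp = (USL - LSL) / (6 * sigma)
= (99.3 - 90.4) / (6 * 3.13)
= 8.9000 / 18.7800
= 0.4739

0.4739


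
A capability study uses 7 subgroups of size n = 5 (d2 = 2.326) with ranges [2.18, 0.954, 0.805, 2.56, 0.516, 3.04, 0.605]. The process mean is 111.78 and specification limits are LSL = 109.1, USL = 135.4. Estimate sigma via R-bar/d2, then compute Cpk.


R_bar = (2.18 + 0.954 + 0.805 + 2.56 + 0.516 + 3.04 + 0.605) / 7 = 1.5228571
sigma = R_bar / d2 = 1.5228571 / 2.326 = 0.65471071
Cp = (USL - LSL)/(6*sigma) = (135.4 - 109.1)/(6*0.65471071) = 6.6951
Cpu = (135.4 - 111.78)/(3*0.65471071) = 12.0257
Cpl = (111.78 - 109.1)/(3*0.65471071) = 1.3645
Cpk = min(Cpu, Cpl) = 1.3645

1.3645


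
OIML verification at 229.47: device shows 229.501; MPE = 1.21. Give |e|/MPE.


e = indication - reference = 229.501 - 229.47 = 0.0310
|e| = 0.0310
ratio = |e| / MPE = 0.0310 / 1.21
ratio = 0.0256

0.0256


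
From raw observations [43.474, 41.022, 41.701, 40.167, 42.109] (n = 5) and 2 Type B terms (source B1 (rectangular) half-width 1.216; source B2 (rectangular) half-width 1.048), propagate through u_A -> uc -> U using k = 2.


mean = (43.474 + 41.022 + 41.701 + 40.167 + 42.109) / 5 = 41.6946
s = sqrt(sum((x - mean)^2)/(n-1)) = 1.2373344
u_A = s / sqrt(n) = 1.2373344 / sqrt(5) = 0.55335277
u_B1 = 1.216 / sqrt(3) = 0.70205793
u_B2 = 1.048 / sqrt(3) = 0.60506308
uc = sqrt(0.55335277^2 + 0.70205793^2 + 0.60506308^2) = 1.0794378
U = k * uc = 2 * 1.0794378
U = 2.1589

2.1589


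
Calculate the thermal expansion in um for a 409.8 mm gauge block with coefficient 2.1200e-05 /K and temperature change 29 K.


dL = L * alpha * dT
= 409.8 * 2.1200e-05 * 29
= 0.2519450 mm
dL_um = 0.2519450 * 1000 = 251.9450 um

251.9450


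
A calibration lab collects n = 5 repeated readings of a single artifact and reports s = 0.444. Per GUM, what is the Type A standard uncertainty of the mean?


u_A = s / sqrt(n)
u_A = 0.444 / sqrt(5)
u_A = 0.444 / 2.236068
u_A = 0.1986

0.1986


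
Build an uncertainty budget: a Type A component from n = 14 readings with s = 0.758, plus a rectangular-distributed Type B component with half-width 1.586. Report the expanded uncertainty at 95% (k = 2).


u_A = s / sqrt(n) = 0.758 / sqrt(14) = 0.20258402
u_B = half_width / sqrt(3) = 1.586 / sqrt(3) = 0.91567753
uc = sqrt(u_A^2 + u_B^2) = sqrt(0.20258402^2 + 0.91567753^2) = 0.93781961
U = k * uc = 2 * 0.93781961
U = 1.8756

1.8756


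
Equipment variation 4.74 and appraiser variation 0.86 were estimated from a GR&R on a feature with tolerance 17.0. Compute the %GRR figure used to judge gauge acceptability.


GRR = sqrt(EV^2 + AV^2) = sqrt(4.74^2 + 0.86^2) = 4.8173852
%GRR = GRR / tol * 100 = 4.8173852 / 17.0 * 100
%GRR = 28.3376

28.3376


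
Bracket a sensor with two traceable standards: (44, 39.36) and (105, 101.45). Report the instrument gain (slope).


slope = (y2 - y1) / (x2 - x1)
= (101.45 - 39.36) / (105 - 44)
= 62.0900 / 61
= 1.0179

1.0179


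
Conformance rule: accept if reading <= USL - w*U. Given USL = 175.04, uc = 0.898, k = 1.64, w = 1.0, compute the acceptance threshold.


U = k * uc = 1.64 * 0.898 = 1.47272
guard band g = w * U = 1.0 * 1.47272 = 1.47272
AL = USL - g = 175.04 - 1.47272
AL = 173.5673

173.5673


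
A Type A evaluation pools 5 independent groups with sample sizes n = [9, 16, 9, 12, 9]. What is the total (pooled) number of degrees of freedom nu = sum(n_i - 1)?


nu = sum_i (n_i - 1)
nu = ((9 - 1) + (16 - 1) + (9 - 1) + (12 - 1) + (9 - 1))
nu = 8 + 15 + 8 + 11 + 8
nu = 50

50


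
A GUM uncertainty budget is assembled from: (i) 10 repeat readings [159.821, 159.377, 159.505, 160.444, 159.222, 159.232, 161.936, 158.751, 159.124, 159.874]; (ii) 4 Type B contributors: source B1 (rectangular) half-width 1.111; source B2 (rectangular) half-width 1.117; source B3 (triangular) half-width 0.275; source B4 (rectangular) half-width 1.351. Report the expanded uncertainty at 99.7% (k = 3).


mean = (159.821 + 159.377 + 159.505 + 160.444 + 159.222 + 159.232 + 161.936 + 158.751 + 159.124 + 159.874) / 10 = 159.7286
s = sqrt(sum((x - mean)^2)/(n-1)) = 0.90751238
u_A = s / sqrt(n) = 0.90751238 / sqrt(10) = 0.28698061
u_B1 = 1.111 / sqrt(3) = 0.64143615
u_B2 = 1.117 / sqrt(3) = 0.64490025
u_B3 = 0.275 / sqrt(6) = 0.11226828
u_B4 = 1.351 / sqrt(3) = 0.78000021
uc = sqrt(0.28698061^2 + 0.64143615^2 + 0.64490025^2 + 0.11226828^2 + 0.78000021^2) = 1.2372142
U = k * uc = 3 * 1.2372142
U = 3.7116

3.7116


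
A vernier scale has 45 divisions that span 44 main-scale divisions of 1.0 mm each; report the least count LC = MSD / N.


LC = MSD / n_div
= 1.0 / 45
= 0.0222

0.0222


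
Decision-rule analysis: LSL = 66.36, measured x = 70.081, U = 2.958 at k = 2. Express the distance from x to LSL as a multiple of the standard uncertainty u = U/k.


u = U / k = 2.958 / 2 = 1.479
margin = |LSL - x| = |66.36 - 70.081| = 3.721
z = margin / u = 3.721 / 1.479
z = 2.5159

2.5159


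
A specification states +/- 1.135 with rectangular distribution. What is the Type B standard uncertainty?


u_B = half_width / sqrt(3)
u_B = 1.135 / 1.7320508
u_B = 0.6553

0.6553


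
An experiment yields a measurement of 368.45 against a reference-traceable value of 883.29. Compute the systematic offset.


Systematic error = measured - true
= 368.45 - 883.29
= -514.8400

-514.8400


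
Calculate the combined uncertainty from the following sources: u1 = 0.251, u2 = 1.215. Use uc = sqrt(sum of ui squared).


uc = sqrt(0.251^2 + 1.215^2)
uc = sqrt(1.539226)
uc = 1.2407

1.2407


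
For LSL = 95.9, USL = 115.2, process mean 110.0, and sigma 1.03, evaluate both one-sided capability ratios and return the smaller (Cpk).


Cpu = (USL - mean) / (3*sigma) = (115.2 - 110.0) / (3*1.03) = 1.6828
Cpl = (mean - LSL) / (3*sigma) = (110.0 - 95.9) / (3*1.03) = 4.5631
Cpk = min(Cpu, Cpl) = 1.6828

1.6828


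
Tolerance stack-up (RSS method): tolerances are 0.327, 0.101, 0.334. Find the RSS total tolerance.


RSS = sqrt(0.327^2 + 0.101^2 + 0.334^2)
= sqrt(0.228686)
= 0.4782

0.4782


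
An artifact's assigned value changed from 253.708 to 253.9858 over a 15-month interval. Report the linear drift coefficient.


rate = (v2 - v1) / months
= (253.9858 - 253.708) / 15
= 0.2778 / 15
= 0.0185

0.0185


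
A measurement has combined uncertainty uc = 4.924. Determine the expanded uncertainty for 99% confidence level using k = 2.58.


U = k * uc
U = 2.58 * 4.924
U = 12.7039

12.7039


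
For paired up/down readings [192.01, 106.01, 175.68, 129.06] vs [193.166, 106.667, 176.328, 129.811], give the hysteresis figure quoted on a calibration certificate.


|192.01 - 193.166| = 1.1560
|106.01 - 106.667| = 0.6570
|175.68 - 176.328| = 0.6480
|129.06 - 129.811| = 0.7510
hysteresis = max(diffs) = 1.1560

1.1560


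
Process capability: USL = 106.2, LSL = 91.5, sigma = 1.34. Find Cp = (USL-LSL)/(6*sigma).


Cp = (USL - LSL) / (6 * sigma)
= (106.2 - 91.5) / (6 * 1.34)
= 14.7000 / 8.0400
= 1.8284

1.8284


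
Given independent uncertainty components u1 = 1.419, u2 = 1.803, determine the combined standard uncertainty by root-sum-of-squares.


uc = sqrt(1.419^2 + 1.803^2)
uc = sqrt(5.26437)
uc = 2.2944

2.2944


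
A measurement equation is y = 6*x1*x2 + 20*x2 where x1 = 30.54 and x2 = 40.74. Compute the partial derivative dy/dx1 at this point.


y = 6*x1*x2 + 20*x2
dy/dx1 = 6*x2
Evaluate at x2 = 40.74: c1 = 6 * 40.74
c1 = 244.4400

244.4400


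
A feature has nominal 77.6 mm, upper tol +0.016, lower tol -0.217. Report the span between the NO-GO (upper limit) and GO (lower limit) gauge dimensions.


GO = nominal - lower_tol (smallest hole = maximum material condition)
GO = 77.6 - 0.217 = 77.383
NO-GO = nominal + upper_tol (largest hole = least material condition)
NO-GO = 77.6 + 0.016 = 77.616
spread = NO-GO - GO = 77.616 - 77.383 = 0.2330

0.2330


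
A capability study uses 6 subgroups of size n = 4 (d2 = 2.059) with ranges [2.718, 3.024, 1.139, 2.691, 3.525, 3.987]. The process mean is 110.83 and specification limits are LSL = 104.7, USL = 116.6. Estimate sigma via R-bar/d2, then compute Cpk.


R_bar = (2.718 + 3.024 + 1.139 + 2.691 + 3.525 + 3.987) / 6 = 2.8473333
sigma = R_bar / d2 = 2.8473333 / 2.059 = 1.3828719
Cp = (USL - LSL)/(6*sigma) = (116.6 - 104.7)/(6*1.3828719) = 1.4342
Cpu = (116.6 - 110.83)/(3*1.3828719) = 1.3908
Cpl = (110.83 - 104.7)/(3*1.3828719) = 1.4776
Cpk = min(Cpu, Cpl) = 1.3908

1.3908


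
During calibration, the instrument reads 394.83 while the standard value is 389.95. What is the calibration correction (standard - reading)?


Correction = standard - reading
= 389.95 - 394.83
= -4.8800

-4.8800


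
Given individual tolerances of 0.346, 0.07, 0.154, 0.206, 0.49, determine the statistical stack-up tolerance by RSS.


RSS = sqrt(0.346^2 + 0.07^2 + 0.154^2 + 0.206^2 + 0.49^2)
= sqrt(0.430868)
= 0.6564

0.6564


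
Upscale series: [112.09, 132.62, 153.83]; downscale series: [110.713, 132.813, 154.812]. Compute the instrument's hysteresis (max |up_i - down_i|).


|112.09 - 110.713| = 1.3770
|132.62 - 132.813| = 0.1930
|153.83 - 154.812| = 0.9820
hysteresis = max(diffs) = 1.3770

1.3770


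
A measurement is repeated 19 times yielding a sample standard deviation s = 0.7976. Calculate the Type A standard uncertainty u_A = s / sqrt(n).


u_A = s / sqrt(n)
u_A = 0.7976 / sqrt(19)
u_A = 0.7976 / 4.3588989
u_A = 0.1830

0.1830


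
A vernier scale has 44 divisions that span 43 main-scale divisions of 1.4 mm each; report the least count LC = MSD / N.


LC = MSD / n_div
= 1.4 / 44
= 0.0318

0.0318


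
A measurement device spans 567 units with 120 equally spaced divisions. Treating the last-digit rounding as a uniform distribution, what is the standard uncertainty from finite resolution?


resolution = range / divisions
resolution = 567 / 120 = 4.725
u_res = resolution / (2*sqrt(3))
u_res = 4.725 / 3.4641016
u_res = 1.3640

1.3640


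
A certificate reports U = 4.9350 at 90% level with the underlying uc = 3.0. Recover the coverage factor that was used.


k = U / uc
k = 4.9350 / 3.0
k = 1.645

1.645


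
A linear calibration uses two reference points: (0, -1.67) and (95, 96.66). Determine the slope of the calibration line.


slope = (y2 - y1) / (x2 - x1)
= (96.66 - -1.67) / (95 - 0)
= 98.3300 / 95
= 1.0351

1.0351


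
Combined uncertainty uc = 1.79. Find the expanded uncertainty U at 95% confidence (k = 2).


U = k * uc
U = 2 * 1.79
U = 3.5800

3.5800


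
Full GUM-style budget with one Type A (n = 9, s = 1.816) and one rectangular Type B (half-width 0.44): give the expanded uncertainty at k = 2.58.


u_A = s / sqrt(n) = 1.816 / sqrt(9) = 0.60533333
u_B = half_width / sqrt(3) = 0.44 / sqrt(3) = 0.25403412
uc = sqrt(u_A^2 + u_B^2) = sqrt(0.60533333^2 + 0.25403412^2) = 0.65647679
U = k * uc = 2.58 * 0.65647679
U = 1.6937

1.6937


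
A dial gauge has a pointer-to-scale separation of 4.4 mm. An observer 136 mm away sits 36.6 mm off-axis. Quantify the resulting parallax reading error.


error = h * offset / d
= 4.4 * 36.6 / 136
= 1.1841

1.1841


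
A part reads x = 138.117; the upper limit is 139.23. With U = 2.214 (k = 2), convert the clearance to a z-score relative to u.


u = U / k = 2.214 / 2 = 1.107
margin = |USL - x| = |139.23 - 138.117| = 1.113
z = margin / u = 1.113 / 1.107
z = 1.0054

1.0054


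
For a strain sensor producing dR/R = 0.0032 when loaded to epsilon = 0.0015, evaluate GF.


GF = (dR/R) / epsilon
= 0.0032 / 0.0015
= 2.1333

2.1333


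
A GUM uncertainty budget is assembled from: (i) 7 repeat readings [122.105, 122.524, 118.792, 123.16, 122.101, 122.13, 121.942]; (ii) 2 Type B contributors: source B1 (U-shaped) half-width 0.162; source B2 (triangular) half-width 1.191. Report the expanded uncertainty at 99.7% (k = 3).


mean = (122.105 + 122.524 + 118.792 + 123.16 + 122.101 + 122.13 + 121.942) / 7 = 121.822
s = sqrt(sum((x - mean)^2)/(n-1)) = 1.3982812
u_A = s / sqrt(n) = 1.3982812 / sqrt(7) = 0.52850062
u_B1 = 0.162 / sqrt(2) = 0.1145513
u_B2 = 1.191 / sqrt(6) = 0.48622371
uc = sqrt(0.52850062^2 + 0.1145513^2 + 0.48622371^2) = 0.72721964
U = k * uc = 3 * 0.72721964
U = 2.1817

2.1817


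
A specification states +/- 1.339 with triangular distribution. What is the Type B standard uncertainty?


u_B = half_width / sqrt(6)
u_B = 1.339 / 2.4494897
u_B = 0.5466

0.5466


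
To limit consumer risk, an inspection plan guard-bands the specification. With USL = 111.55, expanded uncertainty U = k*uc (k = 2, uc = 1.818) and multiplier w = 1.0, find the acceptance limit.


U = k * uc = 2 * 1.818 = 3.636
guard band g = w * U = 1.0 * 3.636 = 3.636
AL = USL - g = 111.55 - 3.636
AL = 107.9140

107.9140


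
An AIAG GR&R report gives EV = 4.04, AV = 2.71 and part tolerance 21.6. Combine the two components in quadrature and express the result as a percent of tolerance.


GRR = sqrt(EV^2 + AV^2) = sqrt(4.04^2 + 2.71^2) = 4.8647405
%GRR = GRR / tol * 100 = 4.8647405 / 21.6 * 100
%GRR = 22.5219

22.5219


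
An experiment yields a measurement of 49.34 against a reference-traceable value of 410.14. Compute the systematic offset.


Systematic error = measured - true
= 49.34 - 410.14
= -360.8000

-360.8000


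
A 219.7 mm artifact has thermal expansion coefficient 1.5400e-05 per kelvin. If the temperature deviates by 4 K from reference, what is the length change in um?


dL = L * alpha * dT
= 219.7 * 1.5400e-05 * 4
= 0.0135335 mm
dL_um = 0.0135335 * 1000 = 13.5335 um

13.5335


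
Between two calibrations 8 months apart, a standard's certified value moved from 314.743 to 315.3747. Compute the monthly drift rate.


rate = (v2 - v1) / months
= (315.3747 - 314.743) / 8
= 0.6317 / 8
= 0.0790

0.0790


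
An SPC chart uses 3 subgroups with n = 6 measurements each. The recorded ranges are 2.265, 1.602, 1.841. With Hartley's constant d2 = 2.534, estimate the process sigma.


R_bar = (2.265 + 1.602 + 1.841) / 3
R_bar = 5.708 / 3 = 1.9026667
sigma_hat = R_bar / d2 = 1.9026667 / 2.534 = 0.7509

0.7509


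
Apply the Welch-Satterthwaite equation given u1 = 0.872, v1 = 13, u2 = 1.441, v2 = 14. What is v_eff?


uc = sqrt(u1^2 + u2^2) = sqrt(0.872^2 + 1.441^2) = 1.6842996
v_eff = uc^4 / (u1^4/v1 + u2^4/v2)
= 1.6842996^4 / (0.872^4/13 + 1.441^4/14)
= 8.0478038 / 0.35245949
v_eff = 22.8333

22.8333


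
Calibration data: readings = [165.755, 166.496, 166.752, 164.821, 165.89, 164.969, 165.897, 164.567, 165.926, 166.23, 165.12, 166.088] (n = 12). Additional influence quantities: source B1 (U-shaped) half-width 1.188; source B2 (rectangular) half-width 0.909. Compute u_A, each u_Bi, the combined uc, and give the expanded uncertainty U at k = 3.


mean = (165.755 + 166.496 + 166.752 + 164.821 + 165.89 + 164.969 + 165.897 + 164.567 + 165.926 + 166.23 + 165.12 + 166.088) / 12 = 165.70925
s = sqrt(sum((x - mean)^2)/(n-1)) = 0.68932366
u_A = s / sqrt(n) = 0.68932366 / sqrt(12) = 0.1989906
u_B1 = 1.188 / sqrt(2) = 0.84004286
u_B2 = 0.909 / sqrt(3) = 0.52481139
uc = sqrt(0.1989906^2 + 0.84004286^2 + 0.52481139^2) = 1.0102951
U = k * uc = 3 * 1.0102951
U = 3.0309

3.0309


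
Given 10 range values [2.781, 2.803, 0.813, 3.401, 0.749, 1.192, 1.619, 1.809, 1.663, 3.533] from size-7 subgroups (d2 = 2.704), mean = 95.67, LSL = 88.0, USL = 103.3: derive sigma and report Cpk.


R_bar = (2.781 + 2.803 + 0.813 + 3.401 + 0.749 + 1.192 + 1.619 + 1.809 + 1.663 + 3.533) / 10 = 2.0363
sigma = R_bar / d2 = 2.0363 / 2.704 = 0.75306953
Cp = (USL - LSL)/(6*sigma) = (103.3 - 88.0)/(6*0.75306953) = 3.3861
Cpu = (103.3 - 95.67)/(3*0.75306953) = 3.3773
Cpl = (95.67 - 88.0)/(3*0.75306953) = 3.3950
Cpk = min(Cpu, Cpl) = 3.3773

3.3773


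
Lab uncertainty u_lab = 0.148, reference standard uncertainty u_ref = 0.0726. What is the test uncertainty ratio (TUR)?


TUR = u_lab / u_ref
= 0.148 / 0.0726
= 2.0386

2.0386


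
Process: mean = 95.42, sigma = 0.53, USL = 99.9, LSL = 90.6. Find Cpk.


Cpu = (USL - mean) / (3*sigma) = (99.9 - 95.42) / (3*0.53) = 2.8176
Cpl = (mean - LSL) / (3*sigma) = (95.42 - 90.6) / (3*0.53) = 3.0314
Cpk = min(Cpu, Cpl) = 2.8176

2.8176


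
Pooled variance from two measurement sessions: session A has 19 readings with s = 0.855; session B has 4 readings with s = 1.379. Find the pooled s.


s_p = sqrt(((n1-1)*s1^2 + (n2-1)*s2^2) / (n1+n2-2))
numerator = (19-1)*0.855^2 + (4-1)*1.379^2 = 13.15845 + 5.704923 = 18.863373
denominator = 19 + 4 - 2 = 21
s_p^2 = 18.863373 / 21 = 0.89825586
s_p = sqrt(0.89825586) = 0.9478

0.9478


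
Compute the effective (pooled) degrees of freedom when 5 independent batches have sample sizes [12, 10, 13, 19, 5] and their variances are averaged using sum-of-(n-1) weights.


nu = sum_i (n_i - 1)
nu = ((12 - 1) + (10 - 1) + (13 - 1) + (19 - 1) + (5 - 1))
nu = 11 + 9 + 12 + 18 + 4
nu = 54

54


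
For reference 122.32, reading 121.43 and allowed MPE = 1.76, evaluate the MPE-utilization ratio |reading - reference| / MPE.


e = indication - reference = 121.43 - 122.32 = -0.8900
|e| = 0.8900
ratio = |e| / MPE = 0.8900 / 1.76
ratio = 0.5057

0.5057
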